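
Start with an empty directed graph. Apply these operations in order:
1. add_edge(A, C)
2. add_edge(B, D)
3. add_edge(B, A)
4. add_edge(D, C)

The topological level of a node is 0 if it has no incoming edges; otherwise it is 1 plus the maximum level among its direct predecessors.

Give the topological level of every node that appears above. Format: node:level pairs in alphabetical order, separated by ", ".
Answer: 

Op 1: add_edge(A, C). Edges now: 1
Op 2: add_edge(B, D). Edges now: 2
Op 3: add_edge(B, A). Edges now: 3
Op 4: add_edge(D, C). Edges now: 4
Compute levels (Kahn BFS):
  sources (in-degree 0): B
  process B: level=0
    B->A: in-degree(A)=0, level(A)=1, enqueue
    B->D: in-degree(D)=0, level(D)=1, enqueue
  process A: level=1
    A->C: in-degree(C)=1, level(C)>=2
  process D: level=1
    D->C: in-degree(C)=0, level(C)=2, enqueue
  process C: level=2
All levels: A:1, B:0, C:2, D:1

Answer: A:1, B:0, C:2, D:1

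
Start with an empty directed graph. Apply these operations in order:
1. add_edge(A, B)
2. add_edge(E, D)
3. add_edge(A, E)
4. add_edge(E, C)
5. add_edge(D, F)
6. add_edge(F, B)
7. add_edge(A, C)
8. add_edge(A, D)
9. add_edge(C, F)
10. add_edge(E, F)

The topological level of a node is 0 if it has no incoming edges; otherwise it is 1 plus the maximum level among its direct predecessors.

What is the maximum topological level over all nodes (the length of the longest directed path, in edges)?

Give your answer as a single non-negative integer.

Op 1: add_edge(A, B). Edges now: 1
Op 2: add_edge(E, D). Edges now: 2
Op 3: add_edge(A, E). Edges now: 3
Op 4: add_edge(E, C). Edges now: 4
Op 5: add_edge(D, F). Edges now: 5
Op 6: add_edge(F, B). Edges now: 6
Op 7: add_edge(A, C). Edges now: 7
Op 8: add_edge(A, D). Edges now: 8
Op 9: add_edge(C, F). Edges now: 9
Op 10: add_edge(E, F). Edges now: 10
Compute levels (Kahn BFS):
  sources (in-degree 0): A
  process A: level=0
    A->B: in-degree(B)=1, level(B)>=1
    A->C: in-degree(C)=1, level(C)>=1
    A->D: in-degree(D)=1, level(D)>=1
    A->E: in-degree(E)=0, level(E)=1, enqueue
  process E: level=1
    E->C: in-degree(C)=0, level(C)=2, enqueue
    E->D: in-degree(D)=0, level(D)=2, enqueue
    E->F: in-degree(F)=2, level(F)>=2
  process C: level=2
    C->F: in-degree(F)=1, level(F)>=3
  process D: level=2
    D->F: in-degree(F)=0, level(F)=3, enqueue
  process F: level=3
    F->B: in-degree(B)=0, level(B)=4, enqueue
  process B: level=4
All levels: A:0, B:4, C:2, D:2, E:1, F:3
max level = 4

Answer: 4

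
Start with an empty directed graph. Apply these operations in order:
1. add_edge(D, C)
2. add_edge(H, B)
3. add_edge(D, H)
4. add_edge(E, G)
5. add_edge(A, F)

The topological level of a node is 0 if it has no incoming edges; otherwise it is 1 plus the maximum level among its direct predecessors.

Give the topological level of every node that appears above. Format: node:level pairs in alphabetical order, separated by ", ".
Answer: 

Op 1: add_edge(D, C). Edges now: 1
Op 2: add_edge(H, B). Edges now: 2
Op 3: add_edge(D, H). Edges now: 3
Op 4: add_edge(E, G). Edges now: 4
Op 5: add_edge(A, F). Edges now: 5
Compute levels (Kahn BFS):
  sources (in-degree 0): A, D, E
  process A: level=0
    A->F: in-degree(F)=0, level(F)=1, enqueue
  process D: level=0
    D->C: in-degree(C)=0, level(C)=1, enqueue
    D->H: in-degree(H)=0, level(H)=1, enqueue
  process E: level=0
    E->G: in-degree(G)=0, level(G)=1, enqueue
  process F: level=1
  process C: level=1
  process H: level=1
    H->B: in-degree(B)=0, level(B)=2, enqueue
  process G: level=1
  process B: level=2
All levels: A:0, B:2, C:1, D:0, E:0, F:1, G:1, H:1

Answer: A:0, B:2, C:1, D:0, E:0, F:1, G:1, H:1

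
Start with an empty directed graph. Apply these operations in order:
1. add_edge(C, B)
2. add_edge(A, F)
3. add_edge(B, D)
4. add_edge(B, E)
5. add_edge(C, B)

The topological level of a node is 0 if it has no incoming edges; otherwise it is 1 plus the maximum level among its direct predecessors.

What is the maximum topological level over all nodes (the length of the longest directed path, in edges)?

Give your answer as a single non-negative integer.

Answer: 2

Derivation:
Op 1: add_edge(C, B). Edges now: 1
Op 2: add_edge(A, F). Edges now: 2
Op 3: add_edge(B, D). Edges now: 3
Op 4: add_edge(B, E). Edges now: 4
Op 5: add_edge(C, B) (duplicate, no change). Edges now: 4
Compute levels (Kahn BFS):
  sources (in-degree 0): A, C
  process A: level=0
    A->F: in-degree(F)=0, level(F)=1, enqueue
  process C: level=0
    C->B: in-degree(B)=0, level(B)=1, enqueue
  process F: level=1
  process B: level=1
    B->D: in-degree(D)=0, level(D)=2, enqueue
    B->E: in-degree(E)=0, level(E)=2, enqueue
  process D: level=2
  process E: level=2
All levels: A:0, B:1, C:0, D:2, E:2, F:1
max level = 2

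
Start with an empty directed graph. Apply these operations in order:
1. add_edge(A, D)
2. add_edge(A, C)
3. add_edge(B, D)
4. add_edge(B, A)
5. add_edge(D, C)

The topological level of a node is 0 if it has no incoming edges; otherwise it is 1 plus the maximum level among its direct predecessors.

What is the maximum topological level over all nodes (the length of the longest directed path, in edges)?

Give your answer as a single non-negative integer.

Op 1: add_edge(A, D). Edges now: 1
Op 2: add_edge(A, C). Edges now: 2
Op 3: add_edge(B, D). Edges now: 3
Op 4: add_edge(B, A). Edges now: 4
Op 5: add_edge(D, C). Edges now: 5
Compute levels (Kahn BFS):
  sources (in-degree 0): B
  process B: level=0
    B->A: in-degree(A)=0, level(A)=1, enqueue
    B->D: in-degree(D)=1, level(D)>=1
  process A: level=1
    A->C: in-degree(C)=1, level(C)>=2
    A->D: in-degree(D)=0, level(D)=2, enqueue
  process D: level=2
    D->C: in-degree(C)=0, level(C)=3, enqueue
  process C: level=3
All levels: A:1, B:0, C:3, D:2
max level = 3

Answer: 3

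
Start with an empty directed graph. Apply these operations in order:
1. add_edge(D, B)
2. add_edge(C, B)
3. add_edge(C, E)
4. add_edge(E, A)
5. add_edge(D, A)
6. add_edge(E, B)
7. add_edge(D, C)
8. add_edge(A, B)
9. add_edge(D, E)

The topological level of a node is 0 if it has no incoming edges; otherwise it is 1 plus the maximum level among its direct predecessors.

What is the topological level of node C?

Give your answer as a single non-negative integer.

Answer: 1

Derivation:
Op 1: add_edge(D, B). Edges now: 1
Op 2: add_edge(C, B). Edges now: 2
Op 3: add_edge(C, E). Edges now: 3
Op 4: add_edge(E, A). Edges now: 4
Op 5: add_edge(D, A). Edges now: 5
Op 6: add_edge(E, B). Edges now: 6
Op 7: add_edge(D, C). Edges now: 7
Op 8: add_edge(A, B). Edges now: 8
Op 9: add_edge(D, E). Edges now: 9
Compute levels (Kahn BFS):
  sources (in-degree 0): D
  process D: level=0
    D->A: in-degree(A)=1, level(A)>=1
    D->B: in-degree(B)=3, level(B)>=1
    D->C: in-degree(C)=0, level(C)=1, enqueue
    D->E: in-degree(E)=1, level(E)>=1
  process C: level=1
    C->B: in-degree(B)=2, level(B)>=2
    C->E: in-degree(E)=0, level(E)=2, enqueue
  process E: level=2
    E->A: in-degree(A)=0, level(A)=3, enqueue
    E->B: in-degree(B)=1, level(B)>=3
  process A: level=3
    A->B: in-degree(B)=0, level(B)=4, enqueue
  process B: level=4
All levels: A:3, B:4, C:1, D:0, E:2
level(C) = 1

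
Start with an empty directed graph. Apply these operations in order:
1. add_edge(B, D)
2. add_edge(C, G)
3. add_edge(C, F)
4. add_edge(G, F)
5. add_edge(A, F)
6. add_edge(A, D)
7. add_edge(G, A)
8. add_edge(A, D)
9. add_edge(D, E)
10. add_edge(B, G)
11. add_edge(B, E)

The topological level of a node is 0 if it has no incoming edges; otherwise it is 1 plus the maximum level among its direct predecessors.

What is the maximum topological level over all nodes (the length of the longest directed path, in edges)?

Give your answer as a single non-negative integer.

Op 1: add_edge(B, D). Edges now: 1
Op 2: add_edge(C, G). Edges now: 2
Op 3: add_edge(C, F). Edges now: 3
Op 4: add_edge(G, F). Edges now: 4
Op 5: add_edge(A, F). Edges now: 5
Op 6: add_edge(A, D). Edges now: 6
Op 7: add_edge(G, A). Edges now: 7
Op 8: add_edge(A, D) (duplicate, no change). Edges now: 7
Op 9: add_edge(D, E). Edges now: 8
Op 10: add_edge(B, G). Edges now: 9
Op 11: add_edge(B, E). Edges now: 10
Compute levels (Kahn BFS):
  sources (in-degree 0): B, C
  process B: level=0
    B->D: in-degree(D)=1, level(D)>=1
    B->E: in-degree(E)=1, level(E)>=1
    B->G: in-degree(G)=1, level(G)>=1
  process C: level=0
    C->F: in-degree(F)=2, level(F)>=1
    C->G: in-degree(G)=0, level(G)=1, enqueue
  process G: level=1
    G->A: in-degree(A)=0, level(A)=2, enqueue
    G->F: in-degree(F)=1, level(F)>=2
  process A: level=2
    A->D: in-degree(D)=0, level(D)=3, enqueue
    A->F: in-degree(F)=0, level(F)=3, enqueue
  process D: level=3
    D->E: in-degree(E)=0, level(E)=4, enqueue
  process F: level=3
  process E: level=4
All levels: A:2, B:0, C:0, D:3, E:4, F:3, G:1
max level = 4

Answer: 4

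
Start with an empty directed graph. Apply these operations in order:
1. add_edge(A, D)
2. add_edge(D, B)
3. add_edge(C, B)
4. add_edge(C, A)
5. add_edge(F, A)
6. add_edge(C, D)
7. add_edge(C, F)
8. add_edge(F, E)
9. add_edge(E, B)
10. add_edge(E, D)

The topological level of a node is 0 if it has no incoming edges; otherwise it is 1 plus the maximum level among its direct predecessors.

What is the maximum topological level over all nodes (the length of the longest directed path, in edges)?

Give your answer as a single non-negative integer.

Op 1: add_edge(A, D). Edges now: 1
Op 2: add_edge(D, B). Edges now: 2
Op 3: add_edge(C, B). Edges now: 3
Op 4: add_edge(C, A). Edges now: 4
Op 5: add_edge(F, A). Edges now: 5
Op 6: add_edge(C, D). Edges now: 6
Op 7: add_edge(C, F). Edges now: 7
Op 8: add_edge(F, E). Edges now: 8
Op 9: add_edge(E, B). Edges now: 9
Op 10: add_edge(E, D). Edges now: 10
Compute levels (Kahn BFS):
  sources (in-degree 0): C
  process C: level=0
    C->A: in-degree(A)=1, level(A)>=1
    C->B: in-degree(B)=2, level(B)>=1
    C->D: in-degree(D)=2, level(D)>=1
    C->F: in-degree(F)=0, level(F)=1, enqueue
  process F: level=1
    F->A: in-degree(A)=0, level(A)=2, enqueue
    F->E: in-degree(E)=0, level(E)=2, enqueue
  process A: level=2
    A->D: in-degree(D)=1, level(D)>=3
  process E: level=2
    E->B: in-degree(B)=1, level(B)>=3
    E->D: in-degree(D)=0, level(D)=3, enqueue
  process D: level=3
    D->B: in-degree(B)=0, level(B)=4, enqueue
  process B: level=4
All levels: A:2, B:4, C:0, D:3, E:2, F:1
max level = 4

Answer: 4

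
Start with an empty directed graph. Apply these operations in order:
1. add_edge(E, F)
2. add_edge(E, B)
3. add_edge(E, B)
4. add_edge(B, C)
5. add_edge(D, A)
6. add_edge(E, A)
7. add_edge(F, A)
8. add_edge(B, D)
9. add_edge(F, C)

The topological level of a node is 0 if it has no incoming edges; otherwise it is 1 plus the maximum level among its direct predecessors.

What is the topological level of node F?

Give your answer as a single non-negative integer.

Answer: 1

Derivation:
Op 1: add_edge(E, F). Edges now: 1
Op 2: add_edge(E, B). Edges now: 2
Op 3: add_edge(E, B) (duplicate, no change). Edges now: 2
Op 4: add_edge(B, C). Edges now: 3
Op 5: add_edge(D, A). Edges now: 4
Op 6: add_edge(E, A). Edges now: 5
Op 7: add_edge(F, A). Edges now: 6
Op 8: add_edge(B, D). Edges now: 7
Op 9: add_edge(F, C). Edges now: 8
Compute levels (Kahn BFS):
  sources (in-degree 0): E
  process E: level=0
    E->A: in-degree(A)=2, level(A)>=1
    E->B: in-degree(B)=0, level(B)=1, enqueue
    E->F: in-degree(F)=0, level(F)=1, enqueue
  process B: level=1
    B->C: in-degree(C)=1, level(C)>=2
    B->D: in-degree(D)=0, level(D)=2, enqueue
  process F: level=1
    F->A: in-degree(A)=1, level(A)>=2
    F->C: in-degree(C)=0, level(C)=2, enqueue
  process D: level=2
    D->A: in-degree(A)=0, level(A)=3, enqueue
  process C: level=2
  process A: level=3
All levels: A:3, B:1, C:2, D:2, E:0, F:1
level(F) = 1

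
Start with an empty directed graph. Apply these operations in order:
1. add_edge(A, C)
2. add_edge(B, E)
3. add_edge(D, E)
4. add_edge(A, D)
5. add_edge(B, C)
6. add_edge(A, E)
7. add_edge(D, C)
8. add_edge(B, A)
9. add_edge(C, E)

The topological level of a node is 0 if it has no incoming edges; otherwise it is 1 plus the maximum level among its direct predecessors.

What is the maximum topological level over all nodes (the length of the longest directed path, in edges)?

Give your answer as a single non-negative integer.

Op 1: add_edge(A, C). Edges now: 1
Op 2: add_edge(B, E). Edges now: 2
Op 3: add_edge(D, E). Edges now: 3
Op 4: add_edge(A, D). Edges now: 4
Op 5: add_edge(B, C). Edges now: 5
Op 6: add_edge(A, E). Edges now: 6
Op 7: add_edge(D, C). Edges now: 7
Op 8: add_edge(B, A). Edges now: 8
Op 9: add_edge(C, E). Edges now: 9
Compute levels (Kahn BFS):
  sources (in-degree 0): B
  process B: level=0
    B->A: in-degree(A)=0, level(A)=1, enqueue
    B->C: in-degree(C)=2, level(C)>=1
    B->E: in-degree(E)=3, level(E)>=1
  process A: level=1
    A->C: in-degree(C)=1, level(C)>=2
    A->D: in-degree(D)=0, level(D)=2, enqueue
    A->E: in-degree(E)=2, level(E)>=2
  process D: level=2
    D->C: in-degree(C)=0, level(C)=3, enqueue
    D->E: in-degree(E)=1, level(E)>=3
  process C: level=3
    C->E: in-degree(E)=0, level(E)=4, enqueue
  process E: level=4
All levels: A:1, B:0, C:3, D:2, E:4
max level = 4

Answer: 4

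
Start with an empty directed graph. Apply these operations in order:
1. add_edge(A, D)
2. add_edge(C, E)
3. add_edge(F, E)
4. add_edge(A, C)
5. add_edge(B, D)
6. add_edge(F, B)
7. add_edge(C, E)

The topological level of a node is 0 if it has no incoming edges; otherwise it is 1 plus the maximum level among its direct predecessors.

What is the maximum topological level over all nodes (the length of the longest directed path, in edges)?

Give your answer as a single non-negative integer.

Answer: 2

Derivation:
Op 1: add_edge(A, D). Edges now: 1
Op 2: add_edge(C, E). Edges now: 2
Op 3: add_edge(F, E). Edges now: 3
Op 4: add_edge(A, C). Edges now: 4
Op 5: add_edge(B, D). Edges now: 5
Op 6: add_edge(F, B). Edges now: 6
Op 7: add_edge(C, E) (duplicate, no change). Edges now: 6
Compute levels (Kahn BFS):
  sources (in-degree 0): A, F
  process A: level=0
    A->C: in-degree(C)=0, level(C)=1, enqueue
    A->D: in-degree(D)=1, level(D)>=1
  process F: level=0
    F->B: in-degree(B)=0, level(B)=1, enqueue
    F->E: in-degree(E)=1, level(E)>=1
  process C: level=1
    C->E: in-degree(E)=0, level(E)=2, enqueue
  process B: level=1
    B->D: in-degree(D)=0, level(D)=2, enqueue
  process E: level=2
  process D: level=2
All levels: A:0, B:1, C:1, D:2, E:2, F:0
max level = 2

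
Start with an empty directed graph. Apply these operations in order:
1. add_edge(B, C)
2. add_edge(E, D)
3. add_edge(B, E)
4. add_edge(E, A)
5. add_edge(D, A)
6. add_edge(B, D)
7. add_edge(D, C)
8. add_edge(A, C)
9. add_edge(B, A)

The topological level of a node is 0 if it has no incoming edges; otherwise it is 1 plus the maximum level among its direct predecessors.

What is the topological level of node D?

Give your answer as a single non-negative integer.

Answer: 2

Derivation:
Op 1: add_edge(B, C). Edges now: 1
Op 2: add_edge(E, D). Edges now: 2
Op 3: add_edge(B, E). Edges now: 3
Op 4: add_edge(E, A). Edges now: 4
Op 5: add_edge(D, A). Edges now: 5
Op 6: add_edge(B, D). Edges now: 6
Op 7: add_edge(D, C). Edges now: 7
Op 8: add_edge(A, C). Edges now: 8
Op 9: add_edge(B, A). Edges now: 9
Compute levels (Kahn BFS):
  sources (in-degree 0): B
  process B: level=0
    B->A: in-degree(A)=2, level(A)>=1
    B->C: in-degree(C)=2, level(C)>=1
    B->D: in-degree(D)=1, level(D)>=1
    B->E: in-degree(E)=0, level(E)=1, enqueue
  process E: level=1
    E->A: in-degree(A)=1, level(A)>=2
    E->D: in-degree(D)=0, level(D)=2, enqueue
  process D: level=2
    D->A: in-degree(A)=0, level(A)=3, enqueue
    D->C: in-degree(C)=1, level(C)>=3
  process A: level=3
    A->C: in-degree(C)=0, level(C)=4, enqueue
  process C: level=4
All levels: A:3, B:0, C:4, D:2, E:1
level(D) = 2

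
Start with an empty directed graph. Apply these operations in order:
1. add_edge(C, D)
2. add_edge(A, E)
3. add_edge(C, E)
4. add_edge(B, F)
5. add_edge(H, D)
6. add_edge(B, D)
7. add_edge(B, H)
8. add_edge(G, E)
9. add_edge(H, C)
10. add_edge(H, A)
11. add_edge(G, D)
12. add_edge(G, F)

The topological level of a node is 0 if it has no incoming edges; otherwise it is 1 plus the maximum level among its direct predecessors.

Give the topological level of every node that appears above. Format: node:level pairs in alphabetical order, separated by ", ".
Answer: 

Op 1: add_edge(C, D). Edges now: 1
Op 2: add_edge(A, E). Edges now: 2
Op 3: add_edge(C, E). Edges now: 3
Op 4: add_edge(B, F). Edges now: 4
Op 5: add_edge(H, D). Edges now: 5
Op 6: add_edge(B, D). Edges now: 6
Op 7: add_edge(B, H). Edges now: 7
Op 8: add_edge(G, E). Edges now: 8
Op 9: add_edge(H, C). Edges now: 9
Op 10: add_edge(H, A). Edges now: 10
Op 11: add_edge(G, D). Edges now: 11
Op 12: add_edge(G, F). Edges now: 12
Compute levels (Kahn BFS):
  sources (in-degree 0): B, G
  process B: level=0
    B->D: in-degree(D)=3, level(D)>=1
    B->F: in-degree(F)=1, level(F)>=1
    B->H: in-degree(H)=0, level(H)=1, enqueue
  process G: level=0
    G->D: in-degree(D)=2, level(D)>=1
    G->E: in-degree(E)=2, level(E)>=1
    G->F: in-degree(F)=0, level(F)=1, enqueue
  process H: level=1
    H->A: in-degree(A)=0, level(A)=2, enqueue
    H->C: in-degree(C)=0, level(C)=2, enqueue
    H->D: in-degree(D)=1, level(D)>=2
  process F: level=1
  process A: level=2
    A->E: in-degree(E)=1, level(E)>=3
  process C: level=2
    C->D: in-degree(D)=0, level(D)=3, enqueue
    C->E: in-degree(E)=0, level(E)=3, enqueue
  process D: level=3
  process E: level=3
All levels: A:2, B:0, C:2, D:3, E:3, F:1, G:0, H:1

Answer: A:2, B:0, C:2, D:3, E:3, F:1, G:0, H:1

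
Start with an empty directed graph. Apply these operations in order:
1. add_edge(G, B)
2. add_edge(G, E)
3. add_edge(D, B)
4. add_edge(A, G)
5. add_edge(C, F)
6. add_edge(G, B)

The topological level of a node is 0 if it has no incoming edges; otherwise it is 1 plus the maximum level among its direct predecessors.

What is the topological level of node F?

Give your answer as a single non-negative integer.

Op 1: add_edge(G, B). Edges now: 1
Op 2: add_edge(G, E). Edges now: 2
Op 3: add_edge(D, B). Edges now: 3
Op 4: add_edge(A, G). Edges now: 4
Op 5: add_edge(C, F). Edges now: 5
Op 6: add_edge(G, B) (duplicate, no change). Edges now: 5
Compute levels (Kahn BFS):
  sources (in-degree 0): A, C, D
  process A: level=0
    A->G: in-degree(G)=0, level(G)=1, enqueue
  process C: level=0
    C->F: in-degree(F)=0, level(F)=1, enqueue
  process D: level=0
    D->B: in-degree(B)=1, level(B)>=1
  process G: level=1
    G->B: in-degree(B)=0, level(B)=2, enqueue
    G->E: in-degree(E)=0, level(E)=2, enqueue
  process F: level=1
  process B: level=2
  process E: level=2
All levels: A:0, B:2, C:0, D:0, E:2, F:1, G:1
level(F) = 1

Answer: 1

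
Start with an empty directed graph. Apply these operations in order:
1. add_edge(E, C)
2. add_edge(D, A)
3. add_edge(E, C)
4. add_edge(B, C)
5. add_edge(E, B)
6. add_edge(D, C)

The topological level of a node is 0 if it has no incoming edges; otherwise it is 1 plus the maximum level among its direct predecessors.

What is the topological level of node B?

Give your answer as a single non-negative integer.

Answer: 1

Derivation:
Op 1: add_edge(E, C). Edges now: 1
Op 2: add_edge(D, A). Edges now: 2
Op 3: add_edge(E, C) (duplicate, no change). Edges now: 2
Op 4: add_edge(B, C). Edges now: 3
Op 5: add_edge(E, B). Edges now: 4
Op 6: add_edge(D, C). Edges now: 5
Compute levels (Kahn BFS):
  sources (in-degree 0): D, E
  process D: level=0
    D->A: in-degree(A)=0, level(A)=1, enqueue
    D->C: in-degree(C)=2, level(C)>=1
  process E: level=0
    E->B: in-degree(B)=0, level(B)=1, enqueue
    E->C: in-degree(C)=1, level(C)>=1
  process A: level=1
  process B: level=1
    B->C: in-degree(C)=0, level(C)=2, enqueue
  process C: level=2
All levels: A:1, B:1, C:2, D:0, E:0
level(B) = 1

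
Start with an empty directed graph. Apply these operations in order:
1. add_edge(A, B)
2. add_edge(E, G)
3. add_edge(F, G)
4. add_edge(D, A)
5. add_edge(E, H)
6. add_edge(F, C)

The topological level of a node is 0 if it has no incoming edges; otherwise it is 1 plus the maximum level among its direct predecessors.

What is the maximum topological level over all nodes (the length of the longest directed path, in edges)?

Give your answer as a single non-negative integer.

Answer: 2

Derivation:
Op 1: add_edge(A, B). Edges now: 1
Op 2: add_edge(E, G). Edges now: 2
Op 3: add_edge(F, G). Edges now: 3
Op 4: add_edge(D, A). Edges now: 4
Op 5: add_edge(E, H). Edges now: 5
Op 6: add_edge(F, C). Edges now: 6
Compute levels (Kahn BFS):
  sources (in-degree 0): D, E, F
  process D: level=0
    D->A: in-degree(A)=0, level(A)=1, enqueue
  process E: level=0
    E->G: in-degree(G)=1, level(G)>=1
    E->H: in-degree(H)=0, level(H)=1, enqueue
  process F: level=0
    F->C: in-degree(C)=0, level(C)=1, enqueue
    F->G: in-degree(G)=0, level(G)=1, enqueue
  process A: level=1
    A->B: in-degree(B)=0, level(B)=2, enqueue
  process H: level=1
  process C: level=1
  process G: level=1
  process B: level=2
All levels: A:1, B:2, C:1, D:0, E:0, F:0, G:1, H:1
max level = 2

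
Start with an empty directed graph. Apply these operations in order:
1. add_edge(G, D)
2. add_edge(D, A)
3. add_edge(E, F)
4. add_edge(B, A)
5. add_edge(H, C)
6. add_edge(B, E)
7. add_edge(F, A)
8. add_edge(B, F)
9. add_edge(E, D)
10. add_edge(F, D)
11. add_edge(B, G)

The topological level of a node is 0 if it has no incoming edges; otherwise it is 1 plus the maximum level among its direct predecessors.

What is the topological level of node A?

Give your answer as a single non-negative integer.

Answer: 4

Derivation:
Op 1: add_edge(G, D). Edges now: 1
Op 2: add_edge(D, A). Edges now: 2
Op 3: add_edge(E, F). Edges now: 3
Op 4: add_edge(B, A). Edges now: 4
Op 5: add_edge(H, C). Edges now: 5
Op 6: add_edge(B, E). Edges now: 6
Op 7: add_edge(F, A). Edges now: 7
Op 8: add_edge(B, F). Edges now: 8
Op 9: add_edge(E, D). Edges now: 9
Op 10: add_edge(F, D). Edges now: 10
Op 11: add_edge(B, G). Edges now: 11
Compute levels (Kahn BFS):
  sources (in-degree 0): B, H
  process B: level=0
    B->A: in-degree(A)=2, level(A)>=1
    B->E: in-degree(E)=0, level(E)=1, enqueue
    B->F: in-degree(F)=1, level(F)>=1
    B->G: in-degree(G)=0, level(G)=1, enqueue
  process H: level=0
    H->C: in-degree(C)=0, level(C)=1, enqueue
  process E: level=1
    E->D: in-degree(D)=2, level(D)>=2
    E->F: in-degree(F)=0, level(F)=2, enqueue
  process G: level=1
    G->D: in-degree(D)=1, level(D)>=2
  process C: level=1
  process F: level=2
    F->A: in-degree(A)=1, level(A)>=3
    F->D: in-degree(D)=0, level(D)=3, enqueue
  process D: level=3
    D->A: in-degree(A)=0, level(A)=4, enqueue
  process A: level=4
All levels: A:4, B:0, C:1, D:3, E:1, F:2, G:1, H:0
level(A) = 4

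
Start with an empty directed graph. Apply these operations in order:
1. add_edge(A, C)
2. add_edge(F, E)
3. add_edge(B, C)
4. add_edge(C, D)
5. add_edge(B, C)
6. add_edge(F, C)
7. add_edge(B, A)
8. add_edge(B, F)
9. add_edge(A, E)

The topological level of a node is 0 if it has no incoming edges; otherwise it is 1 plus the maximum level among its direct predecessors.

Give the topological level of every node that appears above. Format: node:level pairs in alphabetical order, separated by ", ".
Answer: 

Op 1: add_edge(A, C). Edges now: 1
Op 2: add_edge(F, E). Edges now: 2
Op 3: add_edge(B, C). Edges now: 3
Op 4: add_edge(C, D). Edges now: 4
Op 5: add_edge(B, C) (duplicate, no change). Edges now: 4
Op 6: add_edge(F, C). Edges now: 5
Op 7: add_edge(B, A). Edges now: 6
Op 8: add_edge(B, F). Edges now: 7
Op 9: add_edge(A, E). Edges now: 8
Compute levels (Kahn BFS):
  sources (in-degree 0): B
  process B: level=0
    B->A: in-degree(A)=0, level(A)=1, enqueue
    B->C: in-degree(C)=2, level(C)>=1
    B->F: in-degree(F)=0, level(F)=1, enqueue
  process A: level=1
    A->C: in-degree(C)=1, level(C)>=2
    A->E: in-degree(E)=1, level(E)>=2
  process F: level=1
    F->C: in-degree(C)=0, level(C)=2, enqueue
    F->E: in-degree(E)=0, level(E)=2, enqueue
  process C: level=2
    C->D: in-degree(D)=0, level(D)=3, enqueue
  process E: level=2
  process D: level=3
All levels: A:1, B:0, C:2, D:3, E:2, F:1

Answer: A:1, B:0, C:2, D:3, E:2, F:1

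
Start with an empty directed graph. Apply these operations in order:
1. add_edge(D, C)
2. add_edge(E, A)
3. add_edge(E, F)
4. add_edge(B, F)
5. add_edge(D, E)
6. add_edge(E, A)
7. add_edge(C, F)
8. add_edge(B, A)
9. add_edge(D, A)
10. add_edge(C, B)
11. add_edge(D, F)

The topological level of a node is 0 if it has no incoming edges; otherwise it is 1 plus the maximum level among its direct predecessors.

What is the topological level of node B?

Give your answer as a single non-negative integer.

Op 1: add_edge(D, C). Edges now: 1
Op 2: add_edge(E, A). Edges now: 2
Op 3: add_edge(E, F). Edges now: 3
Op 4: add_edge(B, F). Edges now: 4
Op 5: add_edge(D, E). Edges now: 5
Op 6: add_edge(E, A) (duplicate, no change). Edges now: 5
Op 7: add_edge(C, F). Edges now: 6
Op 8: add_edge(B, A). Edges now: 7
Op 9: add_edge(D, A). Edges now: 8
Op 10: add_edge(C, B). Edges now: 9
Op 11: add_edge(D, F). Edges now: 10
Compute levels (Kahn BFS):
  sources (in-degree 0): D
  process D: level=0
    D->A: in-degree(A)=2, level(A)>=1
    D->C: in-degree(C)=0, level(C)=1, enqueue
    D->E: in-degree(E)=0, level(E)=1, enqueue
    D->F: in-degree(F)=3, level(F)>=1
  process C: level=1
    C->B: in-degree(B)=0, level(B)=2, enqueue
    C->F: in-degree(F)=2, level(F)>=2
  process E: level=1
    E->A: in-degree(A)=1, level(A)>=2
    E->F: in-degree(F)=1, level(F)>=2
  process B: level=2
    B->A: in-degree(A)=0, level(A)=3, enqueue
    B->F: in-degree(F)=0, level(F)=3, enqueue
  process A: level=3
  process F: level=3
All levels: A:3, B:2, C:1, D:0, E:1, F:3
level(B) = 2

Answer: 2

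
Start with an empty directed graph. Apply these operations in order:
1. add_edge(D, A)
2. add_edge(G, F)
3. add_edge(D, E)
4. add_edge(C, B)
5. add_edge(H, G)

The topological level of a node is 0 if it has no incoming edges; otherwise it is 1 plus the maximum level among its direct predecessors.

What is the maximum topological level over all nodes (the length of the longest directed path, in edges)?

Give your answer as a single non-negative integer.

Op 1: add_edge(D, A). Edges now: 1
Op 2: add_edge(G, F). Edges now: 2
Op 3: add_edge(D, E). Edges now: 3
Op 4: add_edge(C, B). Edges now: 4
Op 5: add_edge(H, G). Edges now: 5
Compute levels (Kahn BFS):
  sources (in-degree 0): C, D, H
  process C: level=0
    C->B: in-degree(B)=0, level(B)=1, enqueue
  process D: level=0
    D->A: in-degree(A)=0, level(A)=1, enqueue
    D->E: in-degree(E)=0, level(E)=1, enqueue
  process H: level=0
    H->G: in-degree(G)=0, level(G)=1, enqueue
  process B: level=1
  process A: level=1
  process E: level=1
  process G: level=1
    G->F: in-degree(F)=0, level(F)=2, enqueue
  process F: level=2
All levels: A:1, B:1, C:0, D:0, E:1, F:2, G:1, H:0
max level = 2

Answer: 2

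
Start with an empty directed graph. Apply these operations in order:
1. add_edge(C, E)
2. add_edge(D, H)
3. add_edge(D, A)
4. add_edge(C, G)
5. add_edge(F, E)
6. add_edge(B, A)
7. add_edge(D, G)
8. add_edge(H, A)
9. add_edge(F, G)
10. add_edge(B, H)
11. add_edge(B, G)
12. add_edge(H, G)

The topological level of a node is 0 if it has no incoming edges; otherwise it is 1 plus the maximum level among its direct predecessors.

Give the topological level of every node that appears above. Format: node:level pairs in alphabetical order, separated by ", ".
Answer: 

Op 1: add_edge(C, E). Edges now: 1
Op 2: add_edge(D, H). Edges now: 2
Op 3: add_edge(D, A). Edges now: 3
Op 4: add_edge(C, G). Edges now: 4
Op 5: add_edge(F, E). Edges now: 5
Op 6: add_edge(B, A). Edges now: 6
Op 7: add_edge(D, G). Edges now: 7
Op 8: add_edge(H, A). Edges now: 8
Op 9: add_edge(F, G). Edges now: 9
Op 10: add_edge(B, H). Edges now: 10
Op 11: add_edge(B, G). Edges now: 11
Op 12: add_edge(H, G). Edges now: 12
Compute levels (Kahn BFS):
  sources (in-degree 0): B, C, D, F
  process B: level=0
    B->A: in-degree(A)=2, level(A)>=1
    B->G: in-degree(G)=4, level(G)>=1
    B->H: in-degree(H)=1, level(H)>=1
  process C: level=0
    C->E: in-degree(E)=1, level(E)>=1
    C->G: in-degree(G)=3, level(G)>=1
  process D: level=0
    D->A: in-degree(A)=1, level(A)>=1
    D->G: in-degree(G)=2, level(G)>=1
    D->H: in-degree(H)=0, level(H)=1, enqueue
  process F: level=0
    F->E: in-degree(E)=0, level(E)=1, enqueue
    F->G: in-degree(G)=1, level(G)>=1
  process H: level=1
    H->A: in-degree(A)=0, level(A)=2, enqueue
    H->G: in-degree(G)=0, level(G)=2, enqueue
  process E: level=1
  process A: level=2
  process G: level=2
All levels: A:2, B:0, C:0, D:0, E:1, F:0, G:2, H:1

Answer: A:2, B:0, C:0, D:0, E:1, F:0, G:2, H:1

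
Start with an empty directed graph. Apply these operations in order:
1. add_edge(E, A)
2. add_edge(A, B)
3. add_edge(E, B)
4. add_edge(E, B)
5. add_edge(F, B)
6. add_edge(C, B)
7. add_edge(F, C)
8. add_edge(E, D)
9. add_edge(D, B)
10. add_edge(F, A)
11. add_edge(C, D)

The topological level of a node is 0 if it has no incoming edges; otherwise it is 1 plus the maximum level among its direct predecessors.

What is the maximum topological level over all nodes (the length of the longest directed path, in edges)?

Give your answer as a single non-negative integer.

Answer: 3

Derivation:
Op 1: add_edge(E, A). Edges now: 1
Op 2: add_edge(A, B). Edges now: 2
Op 3: add_edge(E, B). Edges now: 3
Op 4: add_edge(E, B) (duplicate, no change). Edges now: 3
Op 5: add_edge(F, B). Edges now: 4
Op 6: add_edge(C, B). Edges now: 5
Op 7: add_edge(F, C). Edges now: 6
Op 8: add_edge(E, D). Edges now: 7
Op 9: add_edge(D, B). Edges now: 8
Op 10: add_edge(F, A). Edges now: 9
Op 11: add_edge(C, D). Edges now: 10
Compute levels (Kahn BFS):
  sources (in-degree 0): E, F
  process E: level=0
    E->A: in-degree(A)=1, level(A)>=1
    E->B: in-degree(B)=4, level(B)>=1
    E->D: in-degree(D)=1, level(D)>=1
  process F: level=0
    F->A: in-degree(A)=0, level(A)=1, enqueue
    F->B: in-degree(B)=3, level(B)>=1
    F->C: in-degree(C)=0, level(C)=1, enqueue
  process A: level=1
    A->B: in-degree(B)=2, level(B)>=2
  process C: level=1
    C->B: in-degree(B)=1, level(B)>=2
    C->D: in-degree(D)=0, level(D)=2, enqueue
  process D: level=2
    D->B: in-degree(B)=0, level(B)=3, enqueue
  process B: level=3
All levels: A:1, B:3, C:1, D:2, E:0, F:0
max level = 3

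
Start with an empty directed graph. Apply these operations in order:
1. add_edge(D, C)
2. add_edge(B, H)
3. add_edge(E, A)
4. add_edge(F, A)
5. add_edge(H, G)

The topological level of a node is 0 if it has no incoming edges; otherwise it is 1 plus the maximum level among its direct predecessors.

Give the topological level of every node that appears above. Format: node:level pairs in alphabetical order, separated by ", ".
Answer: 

Answer: A:1, B:0, C:1, D:0, E:0, F:0, G:2, H:1

Derivation:
Op 1: add_edge(D, C). Edges now: 1
Op 2: add_edge(B, H). Edges now: 2
Op 3: add_edge(E, A). Edges now: 3
Op 4: add_edge(F, A). Edges now: 4
Op 5: add_edge(H, G). Edges now: 5
Compute levels (Kahn BFS):
  sources (in-degree 0): B, D, E, F
  process B: level=0
    B->H: in-degree(H)=0, level(H)=1, enqueue
  process D: level=0
    D->C: in-degree(C)=0, level(C)=1, enqueue
  process E: level=0
    E->A: in-degree(A)=1, level(A)>=1
  process F: level=0
    F->A: in-degree(A)=0, level(A)=1, enqueue
  process H: level=1
    H->G: in-degree(G)=0, level(G)=2, enqueue
  process C: level=1
  process A: level=1
  process G: level=2
All levels: A:1, B:0, C:1, D:0, E:0, F:0, G:2, H:1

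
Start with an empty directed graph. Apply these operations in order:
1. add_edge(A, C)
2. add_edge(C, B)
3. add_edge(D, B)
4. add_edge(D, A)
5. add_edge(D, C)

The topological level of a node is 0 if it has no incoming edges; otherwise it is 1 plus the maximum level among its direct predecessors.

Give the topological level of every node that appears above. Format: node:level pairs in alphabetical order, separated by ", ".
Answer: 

Answer: A:1, B:3, C:2, D:0

Derivation:
Op 1: add_edge(A, C). Edges now: 1
Op 2: add_edge(C, B). Edges now: 2
Op 3: add_edge(D, B). Edges now: 3
Op 4: add_edge(D, A). Edges now: 4
Op 5: add_edge(D, C). Edges now: 5
Compute levels (Kahn BFS):
  sources (in-degree 0): D
  process D: level=0
    D->A: in-degree(A)=0, level(A)=1, enqueue
    D->B: in-degree(B)=1, level(B)>=1
    D->C: in-degree(C)=1, level(C)>=1
  process A: level=1
    A->C: in-degree(C)=0, level(C)=2, enqueue
  process C: level=2
    C->B: in-degree(B)=0, level(B)=3, enqueue
  process B: level=3
All levels: A:1, B:3, C:2, D:0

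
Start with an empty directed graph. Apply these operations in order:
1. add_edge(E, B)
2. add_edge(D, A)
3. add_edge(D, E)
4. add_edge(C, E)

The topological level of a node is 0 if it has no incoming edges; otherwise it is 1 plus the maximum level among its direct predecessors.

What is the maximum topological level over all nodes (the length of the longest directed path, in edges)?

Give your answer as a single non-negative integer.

Answer: 2

Derivation:
Op 1: add_edge(E, B). Edges now: 1
Op 2: add_edge(D, A). Edges now: 2
Op 3: add_edge(D, E). Edges now: 3
Op 4: add_edge(C, E). Edges now: 4
Compute levels (Kahn BFS):
  sources (in-degree 0): C, D
  process C: level=0
    C->E: in-degree(E)=1, level(E)>=1
  process D: level=0
    D->A: in-degree(A)=0, level(A)=1, enqueue
    D->E: in-degree(E)=0, level(E)=1, enqueue
  process A: level=1
  process E: level=1
    E->B: in-degree(B)=0, level(B)=2, enqueue
  process B: level=2
All levels: A:1, B:2, C:0, D:0, E:1
max level = 2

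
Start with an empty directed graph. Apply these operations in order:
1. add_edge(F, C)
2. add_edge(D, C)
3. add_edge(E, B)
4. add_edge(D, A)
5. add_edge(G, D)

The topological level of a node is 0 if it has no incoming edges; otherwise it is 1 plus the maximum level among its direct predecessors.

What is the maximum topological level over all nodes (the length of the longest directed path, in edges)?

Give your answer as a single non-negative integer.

Answer: 2

Derivation:
Op 1: add_edge(F, C). Edges now: 1
Op 2: add_edge(D, C). Edges now: 2
Op 3: add_edge(E, B). Edges now: 3
Op 4: add_edge(D, A). Edges now: 4
Op 5: add_edge(G, D). Edges now: 5
Compute levels (Kahn BFS):
  sources (in-degree 0): E, F, G
  process E: level=0
    E->B: in-degree(B)=0, level(B)=1, enqueue
  process F: level=0
    F->C: in-degree(C)=1, level(C)>=1
  process G: level=0
    G->D: in-degree(D)=0, level(D)=1, enqueue
  process B: level=1
  process D: level=1
    D->A: in-degree(A)=0, level(A)=2, enqueue
    D->C: in-degree(C)=0, level(C)=2, enqueue
  process A: level=2
  process C: level=2
All levels: A:2, B:1, C:2, D:1, E:0, F:0, G:0
max level = 2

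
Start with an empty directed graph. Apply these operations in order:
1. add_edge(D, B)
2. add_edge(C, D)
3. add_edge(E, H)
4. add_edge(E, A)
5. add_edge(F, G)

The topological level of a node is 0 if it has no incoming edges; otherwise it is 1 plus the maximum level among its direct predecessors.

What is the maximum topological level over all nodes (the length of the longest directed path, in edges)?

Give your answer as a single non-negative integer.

Answer: 2

Derivation:
Op 1: add_edge(D, B). Edges now: 1
Op 2: add_edge(C, D). Edges now: 2
Op 3: add_edge(E, H). Edges now: 3
Op 4: add_edge(E, A). Edges now: 4
Op 5: add_edge(F, G). Edges now: 5
Compute levels (Kahn BFS):
  sources (in-degree 0): C, E, F
  process C: level=0
    C->D: in-degree(D)=0, level(D)=1, enqueue
  process E: level=0
    E->A: in-degree(A)=0, level(A)=1, enqueue
    E->H: in-degree(H)=0, level(H)=1, enqueue
  process F: level=0
    F->G: in-degree(G)=0, level(G)=1, enqueue
  process D: level=1
    D->B: in-degree(B)=0, level(B)=2, enqueue
  process A: level=1
  process H: level=1
  process G: level=1
  process B: level=2
All levels: A:1, B:2, C:0, D:1, E:0, F:0, G:1, H:1
max level = 2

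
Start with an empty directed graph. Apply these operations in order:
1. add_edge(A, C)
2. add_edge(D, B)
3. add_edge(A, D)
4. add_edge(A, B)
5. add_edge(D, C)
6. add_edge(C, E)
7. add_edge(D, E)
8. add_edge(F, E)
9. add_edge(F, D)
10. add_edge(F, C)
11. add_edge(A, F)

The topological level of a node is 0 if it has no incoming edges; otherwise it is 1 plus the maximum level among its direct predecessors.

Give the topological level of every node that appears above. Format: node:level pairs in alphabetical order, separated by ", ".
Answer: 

Answer: A:0, B:3, C:3, D:2, E:4, F:1

Derivation:
Op 1: add_edge(A, C). Edges now: 1
Op 2: add_edge(D, B). Edges now: 2
Op 3: add_edge(A, D). Edges now: 3
Op 4: add_edge(A, B). Edges now: 4
Op 5: add_edge(D, C). Edges now: 5
Op 6: add_edge(C, E). Edges now: 6
Op 7: add_edge(D, E). Edges now: 7
Op 8: add_edge(F, E). Edges now: 8
Op 9: add_edge(F, D). Edges now: 9
Op 10: add_edge(F, C). Edges now: 10
Op 11: add_edge(A, F). Edges now: 11
Compute levels (Kahn BFS):
  sources (in-degree 0): A
  process A: level=0
    A->B: in-degree(B)=1, level(B)>=1
    A->C: in-degree(C)=2, level(C)>=1
    A->D: in-degree(D)=1, level(D)>=1
    A->F: in-degree(F)=0, level(F)=1, enqueue
  process F: level=1
    F->C: in-degree(C)=1, level(C)>=2
    F->D: in-degree(D)=0, level(D)=2, enqueue
    F->E: in-degree(E)=2, level(E)>=2
  process D: level=2
    D->B: in-degree(B)=0, level(B)=3, enqueue
    D->C: in-degree(C)=0, level(C)=3, enqueue
    D->E: in-degree(E)=1, level(E)>=3
  process B: level=3
  process C: level=3
    C->E: in-degree(E)=0, level(E)=4, enqueue
  process E: level=4
All levels: A:0, B:3, C:3, D:2, E:4, F:1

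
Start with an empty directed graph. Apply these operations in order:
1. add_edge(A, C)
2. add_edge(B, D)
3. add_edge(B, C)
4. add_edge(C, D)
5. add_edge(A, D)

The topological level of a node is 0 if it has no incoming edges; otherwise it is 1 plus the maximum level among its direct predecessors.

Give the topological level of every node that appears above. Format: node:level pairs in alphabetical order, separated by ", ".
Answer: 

Answer: A:0, B:0, C:1, D:2

Derivation:
Op 1: add_edge(A, C). Edges now: 1
Op 2: add_edge(B, D). Edges now: 2
Op 3: add_edge(B, C). Edges now: 3
Op 4: add_edge(C, D). Edges now: 4
Op 5: add_edge(A, D). Edges now: 5
Compute levels (Kahn BFS):
  sources (in-degree 0): A, B
  process A: level=0
    A->C: in-degree(C)=1, level(C)>=1
    A->D: in-degree(D)=2, level(D)>=1
  process B: level=0
    B->C: in-degree(C)=0, level(C)=1, enqueue
    B->D: in-degree(D)=1, level(D)>=1
  process C: level=1
    C->D: in-degree(D)=0, level(D)=2, enqueue
  process D: level=2
All levels: A:0, B:0, C:1, D:2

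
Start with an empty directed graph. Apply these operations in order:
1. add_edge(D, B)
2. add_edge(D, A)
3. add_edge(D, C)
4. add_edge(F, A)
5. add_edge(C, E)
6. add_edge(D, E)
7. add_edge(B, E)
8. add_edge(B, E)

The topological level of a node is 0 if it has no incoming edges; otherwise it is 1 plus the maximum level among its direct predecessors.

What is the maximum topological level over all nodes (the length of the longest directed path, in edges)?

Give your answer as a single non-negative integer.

Answer: 2

Derivation:
Op 1: add_edge(D, B). Edges now: 1
Op 2: add_edge(D, A). Edges now: 2
Op 3: add_edge(D, C). Edges now: 3
Op 4: add_edge(F, A). Edges now: 4
Op 5: add_edge(C, E). Edges now: 5
Op 6: add_edge(D, E). Edges now: 6
Op 7: add_edge(B, E). Edges now: 7
Op 8: add_edge(B, E) (duplicate, no change). Edges now: 7
Compute levels (Kahn BFS):
  sources (in-degree 0): D, F
  process D: level=0
    D->A: in-degree(A)=1, level(A)>=1
    D->B: in-degree(B)=0, level(B)=1, enqueue
    D->C: in-degree(C)=0, level(C)=1, enqueue
    D->E: in-degree(E)=2, level(E)>=1
  process F: level=0
    F->A: in-degree(A)=0, level(A)=1, enqueue
  process B: level=1
    B->E: in-degree(E)=1, level(E)>=2
  process C: level=1
    C->E: in-degree(E)=0, level(E)=2, enqueue
  process A: level=1
  process E: level=2
All levels: A:1, B:1, C:1, D:0, E:2, F:0
max level = 2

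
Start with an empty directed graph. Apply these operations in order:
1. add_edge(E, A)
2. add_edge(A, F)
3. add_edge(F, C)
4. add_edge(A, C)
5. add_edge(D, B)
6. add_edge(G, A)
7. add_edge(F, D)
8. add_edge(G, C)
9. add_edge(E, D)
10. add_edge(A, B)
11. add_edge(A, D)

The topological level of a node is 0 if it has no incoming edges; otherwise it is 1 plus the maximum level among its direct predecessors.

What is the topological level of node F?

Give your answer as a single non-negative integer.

Answer: 2

Derivation:
Op 1: add_edge(E, A). Edges now: 1
Op 2: add_edge(A, F). Edges now: 2
Op 3: add_edge(F, C). Edges now: 3
Op 4: add_edge(A, C). Edges now: 4
Op 5: add_edge(D, B). Edges now: 5
Op 6: add_edge(G, A). Edges now: 6
Op 7: add_edge(F, D). Edges now: 7
Op 8: add_edge(G, C). Edges now: 8
Op 9: add_edge(E, D). Edges now: 9
Op 10: add_edge(A, B). Edges now: 10
Op 11: add_edge(A, D). Edges now: 11
Compute levels (Kahn BFS):
  sources (in-degree 0): E, G
  process E: level=0
    E->A: in-degree(A)=1, level(A)>=1
    E->D: in-degree(D)=2, level(D)>=1
  process G: level=0
    G->A: in-degree(A)=0, level(A)=1, enqueue
    G->C: in-degree(C)=2, level(C)>=1
  process A: level=1
    A->B: in-degree(B)=1, level(B)>=2
    A->C: in-degree(C)=1, level(C)>=2
    A->D: in-degree(D)=1, level(D)>=2
    A->F: in-degree(F)=0, level(F)=2, enqueue
  process F: level=2
    F->C: in-degree(C)=0, level(C)=3, enqueue
    F->D: in-degree(D)=0, level(D)=3, enqueue
  process C: level=3
  process D: level=3
    D->B: in-degree(B)=0, level(B)=4, enqueue
  process B: level=4
All levels: A:1, B:4, C:3, D:3, E:0, F:2, G:0
level(F) = 2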